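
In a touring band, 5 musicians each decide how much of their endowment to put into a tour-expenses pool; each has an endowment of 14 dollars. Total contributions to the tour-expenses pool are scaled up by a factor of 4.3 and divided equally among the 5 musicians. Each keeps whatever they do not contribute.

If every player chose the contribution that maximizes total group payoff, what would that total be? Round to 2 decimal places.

Each contributed unit returns 4.300 to the group as a whole (0.8600 to each of 5 players), which exceeds 1, so the social optimum is full contribution: group total = 4.300 × 70 = 301.00.

301.00 dollars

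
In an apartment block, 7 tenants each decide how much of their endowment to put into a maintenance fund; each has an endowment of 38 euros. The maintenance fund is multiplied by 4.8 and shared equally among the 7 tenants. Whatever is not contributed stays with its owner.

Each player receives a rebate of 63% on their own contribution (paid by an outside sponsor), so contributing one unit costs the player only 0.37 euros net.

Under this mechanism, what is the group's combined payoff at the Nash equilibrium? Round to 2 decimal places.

Under the mechanism each unit contributed yields (4.8/7) / 0.37 = 1.8533 back to its contributor per unit of net cost, which exceeds 1, making full contribution the dominant choice for everyone.
At the Nash equilibrium everyone contributes 38. Group total payoff = 7 × (38 × 0.63 + 4.8 × 38) = 1444.38.

1444.38 euros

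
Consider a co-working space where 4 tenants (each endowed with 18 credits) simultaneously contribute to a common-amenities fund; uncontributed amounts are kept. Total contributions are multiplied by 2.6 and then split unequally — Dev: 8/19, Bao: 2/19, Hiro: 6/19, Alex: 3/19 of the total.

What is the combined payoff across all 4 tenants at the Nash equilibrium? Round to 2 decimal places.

100.80 credits

A player with share s gets back 2.6·s per unit contributed, so full contribution is dominant for anyone with s > 1/2.6 = 0.3846 and zero contribution is dominant for anyone below.
The only share above 0.3846 is Dev's 8/19, contributing 18; the remaining 3 contribute 0. Total contributed: 18.
The common-amenities fund pays out 2.6 × 18 = 46.80 in total (split across the unequal shares, but the aggregate is all that matters for the group sum).
The 3 free-riders keep 18 each, adding 54. Group total = 54 + 46.80 = 100.80.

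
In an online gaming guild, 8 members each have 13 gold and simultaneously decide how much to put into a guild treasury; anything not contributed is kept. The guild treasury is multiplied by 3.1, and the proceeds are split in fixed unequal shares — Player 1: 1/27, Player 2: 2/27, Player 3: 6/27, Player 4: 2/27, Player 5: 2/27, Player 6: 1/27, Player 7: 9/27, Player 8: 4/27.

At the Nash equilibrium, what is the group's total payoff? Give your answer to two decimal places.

A player with share s gets back 3.1·s per unit contributed, so full contribution is dominant for anyone with s > 1/3.1 = 0.3226 and zero contribution is dominant for anyone below.
Player 7 alone (share 9/27) is above the threshold, contributing 13; the remaining 7 contribute 0. Total contributed: 13.
The guild treasury pays out 3.1 × 13 = 40.30 in total (split across the unequal shares, but the aggregate is all that matters for the group sum).
The 7 free-riders keep 13 each, adding 91. Group total = 91 + 40.30 = 131.30.

131.30 gold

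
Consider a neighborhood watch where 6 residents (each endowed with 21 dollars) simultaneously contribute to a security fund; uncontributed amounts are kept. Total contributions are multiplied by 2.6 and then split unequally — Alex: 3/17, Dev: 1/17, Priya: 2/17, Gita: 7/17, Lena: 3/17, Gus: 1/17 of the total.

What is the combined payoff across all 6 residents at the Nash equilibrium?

For player j, contributing a unit is worthwhile iff 2.6 × (j's share) ≥ 1, i.e. iff j's share is at least 0.3846.
The only share above 0.3846 is Gita's 7/17, contributing 21; the remaining 5 contribute 0. Total contributed: 21.
The security fund pays out 2.6 × 21 = 54.60 in total (split across the unequal shares, but the aggregate is all that matters for the group sum).
The 5 free-riders keep 21 each, adding 105. Group total = 105 + 54.60 = 159.60.

159.60 dollars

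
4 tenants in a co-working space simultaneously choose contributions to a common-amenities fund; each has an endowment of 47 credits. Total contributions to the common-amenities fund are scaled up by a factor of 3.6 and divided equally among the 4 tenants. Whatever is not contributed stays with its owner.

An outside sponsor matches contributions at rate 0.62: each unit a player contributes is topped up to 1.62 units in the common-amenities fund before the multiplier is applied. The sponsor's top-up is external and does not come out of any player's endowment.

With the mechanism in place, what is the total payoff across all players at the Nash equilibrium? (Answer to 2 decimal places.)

Under the mechanism each unit contributed yields 3.6 × 1.62 / 4 = 1.4580 back to its contributor per unit of net cost, which exceeds 1, making full contribution the dominant choice for everyone.
At the Nash equilibrium everyone contributes 47. Group total payoff = 3.6 × 1.62 × 188 = 1096.42.

1096.42 credits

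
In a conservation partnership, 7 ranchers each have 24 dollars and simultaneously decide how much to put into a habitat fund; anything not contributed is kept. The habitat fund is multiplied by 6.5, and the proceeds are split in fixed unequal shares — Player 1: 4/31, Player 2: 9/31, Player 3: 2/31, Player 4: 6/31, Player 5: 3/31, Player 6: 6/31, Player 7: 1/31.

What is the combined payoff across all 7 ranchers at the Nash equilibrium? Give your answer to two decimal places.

564.00 dollars

A player with share s gets back 6.5·s per unit contributed, so full contribution is dominant for anyone with s > 1/6.5 = 0.1538 and zero contribution is dominant for anyone below.
Player 2, Player 4 and Player 6 clear that bar, contributing 24 each; the remaining 4 contribute 0. Total contributed: 72.
The habitat fund pays out 6.5 × 72 = 468.00 in total (split across the unequal shares, but the aggregate is all that matters for the group sum).
The 4 free-riders keep 24 each, adding 96. Group total = 96 + 468.00 = 564.00.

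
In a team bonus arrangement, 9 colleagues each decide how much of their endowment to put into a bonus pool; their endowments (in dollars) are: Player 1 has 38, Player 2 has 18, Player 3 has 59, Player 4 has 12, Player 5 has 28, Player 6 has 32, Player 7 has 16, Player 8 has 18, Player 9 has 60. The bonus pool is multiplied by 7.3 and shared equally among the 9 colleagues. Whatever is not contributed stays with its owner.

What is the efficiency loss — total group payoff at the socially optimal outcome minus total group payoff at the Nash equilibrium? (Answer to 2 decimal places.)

The private return per contributed unit is 7.3/9 = 0.8111 < 1 for every player regardless of endowment, so the Nash equilibrium is zero contribution and the group total is Σ E_j = 38 + 18 + 59 + 12 + 28 + 32 + 16 + 18 + 60 = 281.
Each contributed unit returns 7.300 to the group, so the social optimum is full contribution by everyone: group total = 7.300 × 281 = 2051.30.
Efficiency loss = (7.300 − 1) × 281 = 1770.30.

1770.30 dollars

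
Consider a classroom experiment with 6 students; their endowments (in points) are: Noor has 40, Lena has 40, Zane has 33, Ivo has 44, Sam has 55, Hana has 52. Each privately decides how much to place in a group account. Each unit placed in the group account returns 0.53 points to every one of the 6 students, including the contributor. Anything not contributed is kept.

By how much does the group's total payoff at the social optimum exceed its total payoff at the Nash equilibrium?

The private return per contributed unit is 0.53 < 1 for everyone, so the Nash equilibrium is zero contribution and the group total is Σ E_j = 40 + 40 + 33 + 44 + 55 + 52 = 264.
Each contributed unit returns 3.180 to the group, so the social optimum is full contribution by everyone: group total = 3.180 × 264 = 839.52.
Efficiency loss = (3.180 − 1) × 264 = 575.52.

575.52 points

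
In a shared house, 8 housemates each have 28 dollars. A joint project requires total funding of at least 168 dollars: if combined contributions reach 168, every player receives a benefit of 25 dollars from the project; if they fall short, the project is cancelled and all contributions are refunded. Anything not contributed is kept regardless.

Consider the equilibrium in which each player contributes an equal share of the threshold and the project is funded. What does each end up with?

32 dollars

Equal share of the threshold: 168/8 = 21.
At this profile no one gains by cutting their contribution: any cut drops the total below 168, the project is cancelled, contributions are refunded, and the deviator ends with 28, which is less than 28 − 21 + 25 = 32. Contributing more than 21 just wastes the excess. So contributing exactly 21 is a best response.
Each player's payoff: 28 − 21 + 25 = 32.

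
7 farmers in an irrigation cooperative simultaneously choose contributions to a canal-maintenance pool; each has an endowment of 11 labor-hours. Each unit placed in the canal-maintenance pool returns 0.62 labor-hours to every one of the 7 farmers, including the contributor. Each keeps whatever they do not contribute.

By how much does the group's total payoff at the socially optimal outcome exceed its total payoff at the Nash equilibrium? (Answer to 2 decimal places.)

The private return per contributed unit is 0.62 < 1, so contributing 0 is dominant for every player. At the Nash equilibrium everyone keeps their 11, and the group total is 7 × 11 = 77.
Each contributed unit returns 4.340 to the group as a whole (0.62 to each of 7 players), which exceeds 1, so the social optimum is full contribution: group total = 4.340 × 77 = 334.18.
Efficiency loss = 334.18 − 77 = 257.18.

257.18 labor-hours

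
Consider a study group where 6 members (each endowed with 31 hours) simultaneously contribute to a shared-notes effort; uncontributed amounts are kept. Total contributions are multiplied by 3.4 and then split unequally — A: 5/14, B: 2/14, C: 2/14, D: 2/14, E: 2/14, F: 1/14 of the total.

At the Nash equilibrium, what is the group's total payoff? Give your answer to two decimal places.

260.40 hours

A player with share s gets back 3.4·s per unit contributed, so full contribution is dominant for anyone with s > 1/3.4 = 0.2941 and zero contribution is dominant for anyone below.
A alone (share 5/14) is above the threshold, contributing 31; the remaining 5 contribute 0. Total contributed: 31.
The shared-notes effort pays out 3.4 × 31 = 105.40 in total (split across the unequal shares, but the aggregate is all that matters for the group sum).
The 5 free-riders keep 31 each, adding 155. Group total = 155 + 105.40 = 260.40.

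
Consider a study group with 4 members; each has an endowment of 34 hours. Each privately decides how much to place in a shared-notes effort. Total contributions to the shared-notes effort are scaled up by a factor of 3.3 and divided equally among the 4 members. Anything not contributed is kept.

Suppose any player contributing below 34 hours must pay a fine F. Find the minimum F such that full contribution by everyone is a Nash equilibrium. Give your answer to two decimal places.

5.95 hours

Given the others contribute fully, the best deviation is to contribute 0 (any partial contribution still incurs the fine and gives up units whose private return 0.8250 is below 1).
Deviating from 34 to 0 saves 34 hours but forfeits the deviator's share of the drop in the shared-notes effort: 3.3/4 × 34 = 28.05.
So the deviation gain is 34 − 28.05 = 5.95, and the fine must be at least 5.95 hours to wipe it out.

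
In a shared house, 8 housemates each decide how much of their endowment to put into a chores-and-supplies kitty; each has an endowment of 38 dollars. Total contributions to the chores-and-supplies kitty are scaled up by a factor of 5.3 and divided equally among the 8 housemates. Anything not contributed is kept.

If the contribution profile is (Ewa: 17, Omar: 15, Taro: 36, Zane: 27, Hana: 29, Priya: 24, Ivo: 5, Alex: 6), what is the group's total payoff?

Total contributed: 17 + 15 + 36 + 27 + 29 + 24 + 5 + 6 = 159; total kept: 8 × 38 − 159 = 145.
The chores-and-supplies kitty pays out 5.3 × 159 = 842.70 in aggregate.
Group total = 145 + 842.70 = 987.70.

987.70 dollars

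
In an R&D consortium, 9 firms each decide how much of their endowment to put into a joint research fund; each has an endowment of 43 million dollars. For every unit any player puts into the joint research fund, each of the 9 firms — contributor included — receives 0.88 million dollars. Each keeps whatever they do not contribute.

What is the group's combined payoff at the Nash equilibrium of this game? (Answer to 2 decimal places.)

The private return per contributed unit is 0.88 < 1, so contributing 0 is dominant for every player. At the Nash equilibrium everyone keeps their 43, and the group total is 9 × 43 = 387.

387.00 million dollars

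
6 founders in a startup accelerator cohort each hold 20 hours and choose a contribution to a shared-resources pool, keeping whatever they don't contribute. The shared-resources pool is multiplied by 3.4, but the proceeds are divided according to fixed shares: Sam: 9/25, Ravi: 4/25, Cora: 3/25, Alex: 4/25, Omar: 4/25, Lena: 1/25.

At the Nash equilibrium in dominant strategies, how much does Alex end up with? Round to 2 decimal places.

30.88 hours

A player with share s gets back 3.4·s per unit contributed, so full contribution is dominant for anyone with s > 1/3.4 = 0.2941 and zero contribution is dominant for anyone below.
Only Sam (9/25) clears that bar, contributing 20; the remaining 5 contribute 0. Total contributed: 20.
Alex keeps 20 and receives 3.4 × 20 × 4/25 = 10.88 from the shared-resources pool, for a payoff of 30.88.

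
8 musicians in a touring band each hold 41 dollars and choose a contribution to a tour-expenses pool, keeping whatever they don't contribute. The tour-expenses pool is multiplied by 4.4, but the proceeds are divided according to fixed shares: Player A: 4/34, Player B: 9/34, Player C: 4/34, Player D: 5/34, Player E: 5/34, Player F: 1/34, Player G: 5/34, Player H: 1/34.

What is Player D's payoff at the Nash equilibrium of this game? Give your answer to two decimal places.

67.53 dollars

For player j, contributing a unit is worthwhile iff 4.4 × (j's share) ≥ 1, i.e. iff j's share is at least 0.2273.
The only share above 0.2273 is Player B's 9/34, contributing 41; the remaining 7 contribute 0. Total contributed: 41.
Player D keeps 41 and receives 4.4 × 41 × 5/34 = 26.53 from the tour-expenses pool, for a payoff of 67.53.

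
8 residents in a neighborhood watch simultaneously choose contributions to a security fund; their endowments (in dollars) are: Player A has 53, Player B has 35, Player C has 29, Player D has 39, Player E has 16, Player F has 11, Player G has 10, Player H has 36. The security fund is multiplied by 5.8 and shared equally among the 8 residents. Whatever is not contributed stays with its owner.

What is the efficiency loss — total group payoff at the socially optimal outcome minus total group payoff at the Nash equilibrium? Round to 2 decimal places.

The private return per contributed unit is 5.8/8 = 0.7250 < 1 for every player regardless of endowment, so the Nash equilibrium is zero contribution and the group total is Σ E_j = 53 + 35 + 29 + 39 + 16 + 11 + 10 + 36 = 229.
Each contributed unit returns 5.800 to the group, so the social optimum is full contribution by everyone: group total = 5.800 × 229 = 1328.20.
Efficiency loss = (5.800 − 1) × 229 = 1099.20.

1099.20 dollars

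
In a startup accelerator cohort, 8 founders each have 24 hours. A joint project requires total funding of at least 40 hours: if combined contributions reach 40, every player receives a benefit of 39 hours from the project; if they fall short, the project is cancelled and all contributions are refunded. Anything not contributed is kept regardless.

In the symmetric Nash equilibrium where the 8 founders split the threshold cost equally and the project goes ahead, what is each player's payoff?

Equal share of the threshold: 40/8 = 5.
At this profile no one gains by cutting their contribution: any cut drops the total below 40, the project is cancelled, contributions are refunded, and the deviator ends with 24, which is less than 24 − 5 + 39 = 58. Contributing more than 5 just wastes the excess. So contributing exactly 5 is a best response.
Each player's payoff: 24 − 5 + 39 = 58.

58 hours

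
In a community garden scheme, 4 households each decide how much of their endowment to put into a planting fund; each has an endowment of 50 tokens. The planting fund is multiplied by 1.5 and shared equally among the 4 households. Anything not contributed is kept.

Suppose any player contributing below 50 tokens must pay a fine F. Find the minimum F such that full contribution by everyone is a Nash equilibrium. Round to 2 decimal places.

Given the others contribute fully, the best deviation is to contribute 0 (any partial contribution still incurs the fine and gives up units whose private return 0.3750 is below 1).
Deviating from 50 to 0 saves 50 tokens but forfeits the deviator's share of the drop in the planting fund: 1.5/4 × 50 = 18.75.
So the deviation gain is 50 − 18.75 = 31.25, and the fine must be at least 31.25 tokens to wipe it out.

31.25 tokens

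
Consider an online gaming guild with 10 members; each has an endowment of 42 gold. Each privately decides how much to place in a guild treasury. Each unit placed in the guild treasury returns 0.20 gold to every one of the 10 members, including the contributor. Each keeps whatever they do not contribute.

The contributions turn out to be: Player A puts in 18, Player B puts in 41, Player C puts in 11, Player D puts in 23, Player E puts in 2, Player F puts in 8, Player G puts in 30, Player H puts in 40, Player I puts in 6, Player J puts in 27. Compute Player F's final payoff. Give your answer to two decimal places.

Total contributed: 18 + 41 + 11 + 23 + 2 + 8 + 30 + 40 + 6 + 27 = 206.
Each receives 0.20 × 206 = 41.20 from the guild treasury.
Player F keeps 42 − 8 = 34, so Player F's payoff is 34 + 41.20 = 75.20.

75.20 gold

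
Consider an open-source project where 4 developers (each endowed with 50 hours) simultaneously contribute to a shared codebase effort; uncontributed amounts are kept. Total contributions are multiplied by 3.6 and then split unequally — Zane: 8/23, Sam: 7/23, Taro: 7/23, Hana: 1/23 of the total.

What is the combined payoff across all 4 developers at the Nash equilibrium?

590.00 hours

A player with share s gets back 3.6·s per unit contributed, so full contribution is dominant for anyone with s > 1/3.6 = 0.2778 and zero contribution is dominant for anyone below.
Zane, Sam and Taro are above the threshold, contributing 50 each; the remaining 1 contribute 0. Total contributed: 150.
The shared codebase effort pays out 3.6 × 150 = 540.00 in total (split across the unequal shares, but the aggregate is all that matters for the group sum).
The 1 free-riders keep 50 each, adding 50. Group total = 50 + 540.00 = 590.00.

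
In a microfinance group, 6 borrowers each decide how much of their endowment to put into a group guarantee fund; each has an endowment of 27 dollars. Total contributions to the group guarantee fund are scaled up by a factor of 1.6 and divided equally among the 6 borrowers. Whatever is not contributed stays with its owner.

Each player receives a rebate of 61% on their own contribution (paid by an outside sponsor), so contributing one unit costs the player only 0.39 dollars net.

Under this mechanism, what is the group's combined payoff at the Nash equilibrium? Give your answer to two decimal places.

With the mechanism, a contributed unit returns (1.6/6) / 0.39 = 0.6838 per unit of net cost — still below 1 — so contributing 0 remains dominant for every player.
At the Nash equilibrium no one contributes; group total payoff = 6 × 27 = 162.

162.00 dollars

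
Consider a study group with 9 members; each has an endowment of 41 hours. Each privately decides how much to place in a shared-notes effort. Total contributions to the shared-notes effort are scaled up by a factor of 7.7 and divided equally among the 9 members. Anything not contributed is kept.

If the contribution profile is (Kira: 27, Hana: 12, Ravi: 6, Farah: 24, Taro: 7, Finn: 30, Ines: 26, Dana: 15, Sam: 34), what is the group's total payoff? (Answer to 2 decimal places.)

Total contributed: 27 + 12 + 6 + 24 + 7 + 30 + 26 + 15 + 34 = 181; total kept: 9 × 41 − 181 = 188.
The shared-notes effort pays out 7.7 × 181 = 1393.70 in aggregate.
Group total = 188 + 1393.70 = 1581.70.

1581.70 hours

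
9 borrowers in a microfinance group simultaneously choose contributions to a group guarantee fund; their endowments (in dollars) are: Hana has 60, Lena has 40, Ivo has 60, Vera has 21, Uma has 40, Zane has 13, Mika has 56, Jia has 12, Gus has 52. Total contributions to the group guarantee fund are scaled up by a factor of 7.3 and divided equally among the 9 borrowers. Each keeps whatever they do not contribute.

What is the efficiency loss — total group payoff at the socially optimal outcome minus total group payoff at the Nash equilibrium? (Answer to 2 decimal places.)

2230.20 dollars

The private return per contributed unit is 7.3/9 = 0.8111 < 1 for every player regardless of endowment, so the Nash equilibrium is zero contribution and the group total is Σ E_j = 60 + 40 + 60 + 21 + 40 + 13 + 56 + 12 + 52 = 354.
Each contributed unit returns 7.300 to the group, so the social optimum is full contribution by everyone: group total = 7.300 × 354 = 2584.20.
Efficiency loss = (7.300 − 1) × 354 = 2230.20.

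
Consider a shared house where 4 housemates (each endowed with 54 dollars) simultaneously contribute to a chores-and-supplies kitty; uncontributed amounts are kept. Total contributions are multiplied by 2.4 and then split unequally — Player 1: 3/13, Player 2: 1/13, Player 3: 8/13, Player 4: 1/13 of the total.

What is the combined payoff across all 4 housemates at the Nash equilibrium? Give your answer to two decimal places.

For player j, contributing a unit is worthwhile iff 2.4 × (j's share) ≥ 1, i.e. iff j's share is at least 0.4167.
Only Player 3 (8/13) clears that bar, contributing 54; the remaining 3 contribute 0. Total contributed: 54.
The chores-and-supplies kitty pays out 2.4 × 54 = 129.60 in total (split across the unequal shares, but the aggregate is all that matters for the group sum).
The 3 free-riders keep 54 each, adding 162. Group total = 162 + 129.60 = 291.60.

291.60 dollars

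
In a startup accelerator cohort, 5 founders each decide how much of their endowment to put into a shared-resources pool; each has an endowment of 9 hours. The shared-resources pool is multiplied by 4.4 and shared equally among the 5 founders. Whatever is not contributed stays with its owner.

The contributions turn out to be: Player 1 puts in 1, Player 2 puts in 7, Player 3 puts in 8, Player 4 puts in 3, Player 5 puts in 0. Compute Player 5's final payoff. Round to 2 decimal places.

25.72 hours

Total contributed: 1 + 7 + 8 + 3 + 0 = 19.
Each receives 4.4 × 19 / 5 = 16.72 from the shared-resources pool.
Player 5 keeps 9 − 0 = 9, so Player 5's payoff is 9 + 16.72 = 25.72.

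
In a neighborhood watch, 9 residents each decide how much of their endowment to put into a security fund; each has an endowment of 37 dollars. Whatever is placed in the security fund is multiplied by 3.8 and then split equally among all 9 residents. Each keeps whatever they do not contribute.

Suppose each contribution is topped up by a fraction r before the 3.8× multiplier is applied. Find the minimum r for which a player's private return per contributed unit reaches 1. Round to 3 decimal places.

With matching at rate r, one contributed unit becomes (1 + r) in the security fund and returns 3.8 × (1 + r) / 9 to the contributor.
Setting this equal to 1: 1 + r = 9/3.8 = 2.3684.
So the minimum matching rate is r = 2.3684 − 1 = 1.368.

1.368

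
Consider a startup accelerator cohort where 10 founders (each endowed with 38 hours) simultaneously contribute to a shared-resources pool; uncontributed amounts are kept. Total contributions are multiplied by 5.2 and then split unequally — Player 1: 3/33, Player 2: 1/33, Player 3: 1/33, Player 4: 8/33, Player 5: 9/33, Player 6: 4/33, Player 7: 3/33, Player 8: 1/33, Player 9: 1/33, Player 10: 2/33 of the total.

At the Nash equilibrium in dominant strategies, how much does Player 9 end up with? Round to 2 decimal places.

49.98 hours

Player j's private return per contributed unit is 5.2 × (j's share). Contributing is weakly dominant for j when that share is at least 1/5.2 = 0.1923, and contributing 0 is dominant otherwise.
Player 4 and Player 5 are above the threshold, contributing 38 each; the remaining 8 contribute 0. Total contributed: 76.
Player 9 keeps 38 and receives 5.2 × 76 × 1/33 = 11.98 from the shared-resources pool, for a payoff of 49.98.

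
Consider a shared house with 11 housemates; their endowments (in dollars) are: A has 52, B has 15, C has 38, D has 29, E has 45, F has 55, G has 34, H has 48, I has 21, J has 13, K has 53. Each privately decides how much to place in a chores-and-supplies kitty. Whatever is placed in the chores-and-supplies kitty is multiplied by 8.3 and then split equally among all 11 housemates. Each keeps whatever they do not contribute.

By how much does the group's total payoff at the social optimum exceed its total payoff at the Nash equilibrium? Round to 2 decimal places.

2941.90 dollars

The private return per contributed unit is 8.3/11 = 0.7545 < 1 for every player regardless of endowment, so the Nash equilibrium is zero contribution and the group total is Σ E_j = 52 + 15 + 38 + 29 + 45 + 55 + 34 + 48 + 21 + 13 + 53 = 403.
Each contributed unit returns 8.300 to the group, so the social optimum is full contribution by everyone: group total = 8.300 × 403 = 3344.90.
Efficiency loss = (8.300 − 1) × 403 = 2941.90.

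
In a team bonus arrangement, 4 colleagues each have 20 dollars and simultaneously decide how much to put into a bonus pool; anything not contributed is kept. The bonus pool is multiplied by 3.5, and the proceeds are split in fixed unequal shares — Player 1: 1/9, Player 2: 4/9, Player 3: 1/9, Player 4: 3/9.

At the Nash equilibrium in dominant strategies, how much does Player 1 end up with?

For player j, contributing a unit is worthwhile iff 3.5 × (j's share) ≥ 1, i.e. iff j's share is at least 0.2857.
Player 2 and Player 4 are above the threshold, contributing 20 each; the remaining 2 contribute 0. Total contributed: 40.
Player 1 keeps 20 and receives 3.5 × 40 × 1/9 = 15.56 from the bonus pool, for a payoff of 35.56.

35.56 dollars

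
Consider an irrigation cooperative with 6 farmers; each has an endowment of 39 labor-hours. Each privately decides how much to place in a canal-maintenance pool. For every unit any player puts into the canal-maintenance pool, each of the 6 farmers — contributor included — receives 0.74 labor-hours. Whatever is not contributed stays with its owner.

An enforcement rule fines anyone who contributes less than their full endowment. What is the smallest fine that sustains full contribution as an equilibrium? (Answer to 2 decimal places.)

Given the others contribute fully, the best deviation is to contribute 0 (any partial contribution still incurs the fine and gives up units whose private return 0.74 is below 1).
Deviating from 39 to 0 saves 39 labor-hours but forfeits the deviator's share of the drop in the canal-maintenance pool: 0.74 × 39 = 28.86.
So the deviation gain is 39 − 28.86 = 10.14, and the fine must be at least 10.14 labor-hours to wipe it out.

10.14 labor-hours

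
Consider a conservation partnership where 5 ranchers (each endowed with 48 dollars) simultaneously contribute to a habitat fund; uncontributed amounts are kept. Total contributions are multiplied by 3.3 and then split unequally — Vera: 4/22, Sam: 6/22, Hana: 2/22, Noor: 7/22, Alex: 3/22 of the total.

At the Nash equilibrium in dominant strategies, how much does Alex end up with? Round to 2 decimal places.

A player with share s gets back 3.3·s per unit contributed, so full contribution is dominant for anyone with s > 1/3.3 = 0.3030 and zero contribution is dominant for anyone below.
Noor alone (share 7/22) is above the threshold, contributing 48; the remaining 4 contribute 0. Total contributed: 48.
Alex keeps 48 and receives 3.3 × 48 × 3/22 = 21.60 from the habitat fund, for a payoff of 69.60.

69.60 dollars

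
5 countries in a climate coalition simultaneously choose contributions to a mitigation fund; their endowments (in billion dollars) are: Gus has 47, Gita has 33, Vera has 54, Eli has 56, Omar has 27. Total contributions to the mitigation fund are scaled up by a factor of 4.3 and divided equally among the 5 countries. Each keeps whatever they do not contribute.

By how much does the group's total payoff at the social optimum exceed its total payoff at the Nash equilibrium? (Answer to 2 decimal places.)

The private return per contributed unit is 4.3/5 = 0.8600 < 1 for every player regardless of endowment, so the Nash equilibrium is zero contribution and the group total is Σ E_j = 47 + 33 + 54 + 56 + 27 = 217.
Each contributed unit returns 4.300 to the group, so the social optimum is full contribution by everyone: group total = 4.300 × 217 = 933.10.
Efficiency loss = (4.300 − 1) × 217 = 716.10.

716.10 billion dollars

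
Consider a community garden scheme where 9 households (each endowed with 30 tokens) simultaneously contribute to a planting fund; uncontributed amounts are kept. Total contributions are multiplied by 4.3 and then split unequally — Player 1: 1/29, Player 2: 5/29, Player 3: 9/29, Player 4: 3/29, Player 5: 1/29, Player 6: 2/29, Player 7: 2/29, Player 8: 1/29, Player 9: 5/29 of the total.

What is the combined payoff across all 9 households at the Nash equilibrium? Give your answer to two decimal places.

For player j, contributing a unit is worthwhile iff 4.3 × (j's share) ≥ 1, i.e. iff j's share is at least 0.2326.
Player 3 alone (share 9/29) is above the threshold, contributing 30; the remaining 8 contribute 0. Total contributed: 30.
The planting fund pays out 4.3 × 30 = 129.00 in total (split across the unequal shares, but the aggregate is all that matters for the group sum).
The 8 free-riders keep 30 each, adding 240. Group total = 240 + 129.00 = 369.00.

369.00 tokens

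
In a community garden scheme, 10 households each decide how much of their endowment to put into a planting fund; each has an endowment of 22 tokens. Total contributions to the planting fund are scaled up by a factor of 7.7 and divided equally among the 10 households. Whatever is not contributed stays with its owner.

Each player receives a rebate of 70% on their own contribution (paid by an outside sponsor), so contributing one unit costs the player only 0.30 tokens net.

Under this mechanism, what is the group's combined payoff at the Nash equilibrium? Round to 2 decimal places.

1848.00 tokens

With the mechanism, a contributed unit returns (7.7/10) / 0.30 = 2.5667 per unit of net cost to the contributor — now above 1 — so contributing fully is weakly dominant for every player.
So the Nash equilibrium is full contribution by all 10; the group earns 10 × (22 × 0.70 + 7.7 × 22) = 1848.00.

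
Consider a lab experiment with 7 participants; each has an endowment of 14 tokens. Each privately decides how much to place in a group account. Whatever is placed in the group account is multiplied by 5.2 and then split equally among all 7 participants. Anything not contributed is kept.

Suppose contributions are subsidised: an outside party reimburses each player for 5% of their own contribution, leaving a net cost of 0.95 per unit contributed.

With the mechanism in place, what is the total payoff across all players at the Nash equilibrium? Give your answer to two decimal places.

Even with the mechanism, each unit contributed returns only (5.2/7) / 0.95 = 0.7820 per unit of net cost, so contributing nothing is still dominant.
Everyone keeps their endowment and the group total is 7 × 14 = 98.

98.00 tokens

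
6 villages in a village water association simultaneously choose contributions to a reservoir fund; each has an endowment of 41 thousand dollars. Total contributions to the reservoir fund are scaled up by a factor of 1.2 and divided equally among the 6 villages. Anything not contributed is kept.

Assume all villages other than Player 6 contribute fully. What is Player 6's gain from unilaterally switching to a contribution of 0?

Switching from a contribution of 41 to 0 lets Player 6 keep an extra 41 thousand dollars, but lowers the reservoir fund by 41, which costs Player 6 their own share of that drop: 1.2/6 × 41 = 8.20.
Net gain = 41 − 8.20 = 32.80. The private return per contributed unit (0.2000) is below 1, so free-riding is indeed the best response regardless of what the others do.

32.80 thousand dollars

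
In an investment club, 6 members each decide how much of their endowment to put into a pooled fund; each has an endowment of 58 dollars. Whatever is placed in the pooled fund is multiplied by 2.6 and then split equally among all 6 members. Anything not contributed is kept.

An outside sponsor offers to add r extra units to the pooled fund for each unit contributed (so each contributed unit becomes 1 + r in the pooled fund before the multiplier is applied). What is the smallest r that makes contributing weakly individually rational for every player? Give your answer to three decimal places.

1.308

With matching at rate r, one contributed unit becomes (1 + r) in the pooled fund and returns 2.6 × (1 + r) / 6 to the contributor.
Setting this equal to 1: 1 + r = 6/2.6 = 2.3077.
So the minimum matching rate is r = 2.3077 − 1 = 1.308.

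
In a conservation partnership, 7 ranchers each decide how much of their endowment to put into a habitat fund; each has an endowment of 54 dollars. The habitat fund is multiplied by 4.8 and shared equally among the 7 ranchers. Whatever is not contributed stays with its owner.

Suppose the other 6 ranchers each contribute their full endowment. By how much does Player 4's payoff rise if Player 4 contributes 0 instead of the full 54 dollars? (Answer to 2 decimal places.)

16.97 dollars

Switching from a contribution of 54 to 0 lets Player 4 keep an extra 54 dollars, but lowers the habitat fund by 54, which costs Player 4 their own share of that drop: 4.8/7 × 54 = 37.03.
Net gain = 54 − 37.03 = 16.97. The private return per contributed unit (0.6857) is below 1, so free-riding is indeed the best response regardless of what the others do.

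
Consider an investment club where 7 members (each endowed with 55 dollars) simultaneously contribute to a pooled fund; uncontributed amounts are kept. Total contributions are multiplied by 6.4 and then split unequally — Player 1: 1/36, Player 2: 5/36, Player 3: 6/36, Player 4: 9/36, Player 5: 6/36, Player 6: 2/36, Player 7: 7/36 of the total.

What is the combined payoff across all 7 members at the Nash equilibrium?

Player j's private return per contributed unit is 6.4 × (j's share). Contributing is weakly dominant for j when that share is at least 1/6.4 = 0.1563, and contributing 0 is dominant otherwise.
Player 3, Player 4, Player 5 and Player 7 are above the threshold, contributing 55 each; the remaining 3 contribute 0. Total contributed: 220.
The pooled fund pays out 6.4 × 220 = 1408.00 in total (split across the unequal shares, but the aggregate is all that matters for the group sum).
The 3 free-riders keep 55 each, adding 165. Group total = 165 + 1408.00 = 1573.00.

1573.00 dollars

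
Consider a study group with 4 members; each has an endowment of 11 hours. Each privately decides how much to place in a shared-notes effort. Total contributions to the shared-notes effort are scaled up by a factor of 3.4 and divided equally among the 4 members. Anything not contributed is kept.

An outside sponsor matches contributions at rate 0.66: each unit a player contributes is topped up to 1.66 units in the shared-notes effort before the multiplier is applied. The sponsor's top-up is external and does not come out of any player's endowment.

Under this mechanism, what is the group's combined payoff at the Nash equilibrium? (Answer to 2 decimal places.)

Under the mechanism each unit contributed yields 3.4 × 1.66 / 4 = 1.4110 back to its contributor per unit of net cost, which exceeds 1, making full contribution the dominant choice for everyone.
At the Nash equilibrium everyone contributes 11. Group total payoff = 3.4 × 1.66 × 44 = 248.34.

248.34 hours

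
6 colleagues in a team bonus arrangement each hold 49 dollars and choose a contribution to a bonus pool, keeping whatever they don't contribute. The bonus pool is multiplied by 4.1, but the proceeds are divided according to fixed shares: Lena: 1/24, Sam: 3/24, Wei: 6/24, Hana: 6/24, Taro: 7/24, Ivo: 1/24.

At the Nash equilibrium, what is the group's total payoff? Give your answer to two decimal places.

Each unit j contributes comes back to j as 4.1 × (j's share), so j prefers to contribute only if that share exceeds 1/4.1 = 0.2439; otherwise keeping the unit dominates.
Wei, Hana and Taro are above the threshold, contributing 49 each; the remaining 3 contribute 0. Total contributed: 147.
The bonus pool pays out 4.1 × 147 = 602.70 in total (split across the unequal shares, but the aggregate is all that matters for the group sum).
The 3 free-riders keep 49 each, adding 147. Group total = 147 + 602.70 = 749.70.

749.70 dollars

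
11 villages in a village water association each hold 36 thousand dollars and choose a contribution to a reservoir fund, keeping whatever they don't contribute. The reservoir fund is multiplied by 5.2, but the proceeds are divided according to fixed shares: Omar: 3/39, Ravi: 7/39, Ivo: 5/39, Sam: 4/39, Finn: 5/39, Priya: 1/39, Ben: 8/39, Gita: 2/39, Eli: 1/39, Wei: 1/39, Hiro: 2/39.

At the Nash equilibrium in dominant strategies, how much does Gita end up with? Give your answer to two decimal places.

Each unit j contributes comes back to j as 5.2 × (j's share), so j prefers to contribute only if that share exceeds 1/5.2 = 0.1923; otherwise keeping the unit dominates.
Only Ben (8/39) clears that bar, contributing 36; the remaining 10 contribute 0. Total contributed: 36.
Gita keeps 36 and receives 5.2 × 36 × 2/39 = 9.60 from the reservoir fund, for a payoff of 45.60.

45.60 thousand dollars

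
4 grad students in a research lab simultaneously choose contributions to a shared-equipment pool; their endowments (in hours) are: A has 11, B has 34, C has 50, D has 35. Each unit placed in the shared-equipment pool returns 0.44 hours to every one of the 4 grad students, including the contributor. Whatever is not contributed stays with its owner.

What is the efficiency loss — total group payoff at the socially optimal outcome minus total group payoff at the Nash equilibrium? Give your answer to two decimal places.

The private return per contributed unit is 0.44 < 1 for everyone, so the Nash equilibrium is zero contribution and the group total is Σ E_j = 11 + 34 + 50 + 35 = 130.
Each contributed unit returns 1.760 to the group, so the social optimum is full contribution by everyone: group total = 1.760 × 130 = 228.80.
Efficiency loss = (1.760 − 1) × 130 = 98.80.

98.80 hours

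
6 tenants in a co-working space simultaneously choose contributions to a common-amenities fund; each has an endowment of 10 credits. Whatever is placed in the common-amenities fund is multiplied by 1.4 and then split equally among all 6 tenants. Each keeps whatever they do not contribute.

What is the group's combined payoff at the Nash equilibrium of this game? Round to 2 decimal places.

Each contributed unit returns 1.4/6 = 0.2333 to its contributor — below 1 — so contributing 0 is dominant for every player. At the Nash equilibrium everyone keeps their 10, and the group total is 6 × 10 = 60.

60.00 credits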